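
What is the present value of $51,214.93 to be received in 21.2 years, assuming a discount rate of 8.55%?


Present value formula: PV = FV / (1 + r)^t
PV = $51,214.93 / (1 + 0.0855)^21.2
PV = $51,214.93 / 5.693146
PV = $8,995.89

PV = FV / (1 + r)^t = $8,995.89


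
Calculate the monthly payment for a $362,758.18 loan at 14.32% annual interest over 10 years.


Loan payment formula: PMT = PV × r / (1 − (1 + r)^(−n))
Monthly rate r = 0.1432/12 ≈ 0.01193333, n = 120 months
Denominator: 1 − (1 + 0.1432/12)^(−120) = 0.759136
PMT = $362,758.18 × (0.1432/12) / 0.759136
PMT = $5,702.42 per month

PMT = PV × r / (1-(1+r)^(-n)) = $5,702.42/month


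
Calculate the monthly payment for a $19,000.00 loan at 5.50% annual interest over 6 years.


Loan payment formula: PMT = PV × r / (1 − (1 + r)^(−n))
Monthly rate r = 0.055/12 ≈ 0.00458333, n = 72 months
Denominator: 1 − (1 + 0.055/12)^(−72) = 0.280534
PMT = $19,000.00 × (0.055/12) / 0.280534
PMT = $310.42 per month

PMT = PV × r / (1-(1+r)^(-n)) = $310.42/month


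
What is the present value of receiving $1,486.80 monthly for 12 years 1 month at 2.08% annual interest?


Present value of an ordinary annuity: PV = PMT × (1 − (1 + r)^(−n)) / r
Monthly rate r = 0.0208/12 ≈ 0.00173333, n = 145
PV = $1,486.80 × (1 − (1 + 0.0208/12)^(−145)) / (0.0208/12)
PV = $1,486.80 × 128.115974
PV = $190,482.83

PV = PMT × (1-(1+r)^(-n))/r = $190,482.83


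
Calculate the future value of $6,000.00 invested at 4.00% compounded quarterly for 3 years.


Compound interest formula: A = P(1 + r/n)^(nt)
A = $6,000.00 × (1 + 0.04/4)^(4 × 3)
Growth factor: (1 + 0.04/4)^12 = 1.126825
A = $6,000.00 × 1.126825
A = $6,760.95

A = P(1 + r/n)^(nt) = $6,760.95


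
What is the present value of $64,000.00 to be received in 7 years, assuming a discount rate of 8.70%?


Present value formula: PV = FV / (1 + r)^t
PV = $64,000.00 / (1 + 0.087)^7
PV = $64,000.00 / 1.7931095
PV = $35,692.19

PV = FV / (1 + r)^t = $35,692.19


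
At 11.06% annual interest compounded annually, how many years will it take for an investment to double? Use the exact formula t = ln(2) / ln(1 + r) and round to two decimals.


Doubling condition: (1 + r)^t = 2
Take ln of both sides: t × ln(1 + r) = ln(2)
t = ln(2) / ln(1 + r)
t = 0.693147 / 0.104900
t = 6.61

t = ln(2) / ln(1 + r) = 6.61 years


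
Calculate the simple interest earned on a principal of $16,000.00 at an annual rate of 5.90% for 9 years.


Simple interest formula: I = P × r × t
I = $16,000.00 × 0.059 × 9
I = $8,496.00

I = P × r × t = $8,496.00


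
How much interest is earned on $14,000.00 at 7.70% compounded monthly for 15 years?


Compound interest earned = final amount − principal.
A = P(1 + r/n)^(nt) = $14,000.00 × (1 + 0.077/12)^(12 × 15) = $44,272.67
Interest = A − P = $44,272.67 − $14,000.00 = $30,272.67

Interest = A - P = $30,272.67


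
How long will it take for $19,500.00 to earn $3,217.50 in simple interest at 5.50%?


Rearrange the simple interest formula for t:
I = P × r × t  ⇒  t = I / (P × r)
t = $3,217.50 / ($19,500.00 × 0.055)
t = 3

t = I/(P×r) = 3 years


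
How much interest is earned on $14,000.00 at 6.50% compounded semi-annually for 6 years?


Compound interest earned = final amount − principal.
A = P(1 + r/n)^(nt) = $14,000.00 × (1 + 0.065/2)^(2 × 6) = $20,549.85
Interest = A − P = $20,549.85 − $14,000.00 = $6,549.85

Interest = A - P = $6,549.85


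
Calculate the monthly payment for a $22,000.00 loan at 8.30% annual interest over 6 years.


Loan payment formula: PMT = PV × r / (1 − (1 + r)^(−n))
Monthly rate r = 0.083/12 ≈ 0.00691667, n = 72 months
Denominator: 1 − (1 + 0.083/12)^(−72) = 0.391212
PMT = $22,000.00 × (0.083/12) / 0.391212
PMT = $388.96 per month

PMT = PV × r / (1-(1+r)^(-n)) = $388.96/month


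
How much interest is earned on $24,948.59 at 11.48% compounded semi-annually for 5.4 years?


Compound interest earned = final amount − principal.
A = P(1 + r/n)^(nt) = $24,948.59 × (1 + 0.1148/2)^(2 × 5.4) = $45,585.90
Interest = A − P = $45,585.90 − $24,948.59 = $20,637.31

Interest = A - P = $20,637.31


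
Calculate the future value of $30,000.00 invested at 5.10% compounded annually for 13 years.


Compound interest formula: A = P(1 + r/n)^(nt)
A = $30,000.00 × (1 + 0.051/1)^(1 × 13)
Growth factor: (1 + 0.051/1)^13 = 1.909129
A = $30,000.00 × 1.909129
A = $57,273.87

A = P(1 + r/n)^(nt) = $57,273.87


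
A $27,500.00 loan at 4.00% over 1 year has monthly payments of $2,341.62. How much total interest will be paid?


Total paid over the life of the loan = PMT × n.
Total paid = $2,341.62 × 12 = $28,099.44
Total interest = total paid − principal = $28,099.44 − $27,500.00 = $599.44

Total interest = (PMT × n) - PV = $599.44


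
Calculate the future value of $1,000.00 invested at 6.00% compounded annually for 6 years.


Compound interest formula: A = P(1 + r/n)^(nt)
A = $1,000.00 × (1 + 0.06/1)^(1 × 6)
Growth factor: (1 + 0.06/1)^6 = 1.418519
A = $1,000.00 × 1.418519
A = $1,418.52

A = P(1 + r/n)^(nt) = $1,418.52


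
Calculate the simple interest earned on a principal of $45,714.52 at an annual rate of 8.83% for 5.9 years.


Simple interest formula: I = P × r × t
I = $45,714.52 × 0.0883 × 5.9
I = $23,815.89

I = P × r × t = $23,815.89


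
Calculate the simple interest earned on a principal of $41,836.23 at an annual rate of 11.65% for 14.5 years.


Simple interest formula: I = P × r × t
I = $41,836.23 × 0.1165 × 14.5
I = $70,671.85

I = P × r × t = $70,671.85


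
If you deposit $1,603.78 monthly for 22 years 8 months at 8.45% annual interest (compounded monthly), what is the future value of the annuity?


Future value of an ordinary annuity: FV = PMT × ((1 + r)^n − 1) / r
Monthly rate r = 0.0845/12 ≈ 0.00704167, n = 272
FV = $1,603.78 × ((1 + 0.0845/12)^272 − 1) / (0.0845/12)
FV = $1,603.78 × 815.685362
FV = $1,308,179.87

FV = PMT × ((1+r)^n - 1)/r = $1,308,179.87


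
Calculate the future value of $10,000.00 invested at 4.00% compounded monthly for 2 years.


Compound interest formula: A = P(1 + r/n)^(nt)
A = $10,000.00 × (1 + 0.04/12)^(12 × 2)
Growth factor: (1 + 0.04/12)^24 = 1.083143
A = $10,000.00 × 1.083143
A = $10,831.43

A = P(1 + r/n)^(nt) = $10,831.43


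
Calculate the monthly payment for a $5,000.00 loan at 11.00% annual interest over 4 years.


Loan payment formula: PMT = PV × r / (1 − (1 + r)^(−n))
Monthly rate r = 0.11/12 ≈ 0.00916667, n = 48 months
Denominator: 1 − (1 + 0.11/12)^(−48) = 0.354671
PMT = $5,000.00 × (0.11/12) / 0.354671
PMT = $129.23 per month

PMT = PV × r / (1-(1+r)^(-n)) = $129.23/month


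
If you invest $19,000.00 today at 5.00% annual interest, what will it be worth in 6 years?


Future value formula: FV = PV × (1 + r)^t
FV = $19,000.00 × (1 + 0.05)^6
FV = $19,000.00 × 1.340096
FV = $25,461.82

FV = PV × (1 + r)^t = $25,461.82


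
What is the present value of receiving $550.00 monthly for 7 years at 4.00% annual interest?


Present value of an ordinary annuity: PV = PMT × (1 − (1 + r)^(−n)) / r
Monthly rate r = 0.04/12 ≈ 0.00333333, n = 84
PV = $550.00 × (1 − (1 + 0.04/12)^(−84)) / (0.04/12)
PV = $550.00 × 73.159278
PV = $40,237.60

PV = PMT × (1-(1+r)^(-n))/r = $40,237.60


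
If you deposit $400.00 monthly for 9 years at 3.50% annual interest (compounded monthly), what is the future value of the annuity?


Future value of an ordinary annuity: FV = PMT × ((1 + r)^n − 1) / r
Monthly rate r = 0.035/12 ≈ 0.00291667, n = 108
FV = $400.00 × ((1 + 0.035/12)^108 − 1) / (0.035/12)
FV = $400.00 × 126.730702
FV = $50,692.28

FV = PMT × ((1+r)^n - 1)/r = $50,692.28


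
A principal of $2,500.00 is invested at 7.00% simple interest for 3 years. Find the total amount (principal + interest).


Total amount formula: A = P(1 + rt) = P + P·r·t
Interest: I = P × r × t = $2,500.00 × 0.07 × 3 = $525.00
A = P + I = $2,500.00 + $525.00 = $3,025.00

A = P + I = P(1 + rt) = $3,025.00


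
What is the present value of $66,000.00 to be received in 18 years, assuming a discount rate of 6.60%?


Present value formula: PV = FV / (1 + r)^t
PV = $66,000.00 / (1 + 0.066)^18
PV = $66,000.00 / 3.159582
PV = $20,888.84

PV = FV / (1 + r)^t = $20,888.84


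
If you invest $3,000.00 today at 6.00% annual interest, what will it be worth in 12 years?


Future value formula: FV = PV × (1 + r)^t
FV = $3,000.00 × (1 + 0.06)^12
FV = $3,000.00 × 2.012196
FV = $6,036.59

FV = PV × (1 + r)^t = $6,036.59


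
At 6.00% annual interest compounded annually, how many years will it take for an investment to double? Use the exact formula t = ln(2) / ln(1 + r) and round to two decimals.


Doubling condition: (1 + r)^t = 2
Take ln of both sides: t × ln(1 + r) = ln(2)
t = ln(2) / ln(1 + r)
t = 0.693147 / 0.058269
t = 11.90

t = ln(2) / ln(1 + r) = 11.90 years


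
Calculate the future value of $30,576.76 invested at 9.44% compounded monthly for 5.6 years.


Compound interest formula: A = P(1 + r/n)^(nt)
A = $30,576.76 × (1 + 0.0944/12)^(12 × 5.6)
Growth factor: (1 + 0.0944/12)^67.2 = 1.6931175
A = $30,576.76 × 1.6931175
A = $51,770.05

A = P(1 + r/n)^(nt) = $51,770.05


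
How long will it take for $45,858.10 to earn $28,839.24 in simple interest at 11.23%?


Rearrange the simple interest formula for t:
I = P × r × t  ⇒  t = I / (P × r)
t = $28,839.24 / ($45,858.10 × 0.1123)
t = 5.6

t = I/(P×r) = 5.6 years


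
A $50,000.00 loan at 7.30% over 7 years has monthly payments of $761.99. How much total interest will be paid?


Total paid over the life of the loan = PMT × n.
Total paid = $761.99 × 84 = $64,007.16
Total interest = total paid − principal = $64,007.16 − $50,000.00 = $14,007.16

Total interest = (PMT × n) - PV = $14,007.16


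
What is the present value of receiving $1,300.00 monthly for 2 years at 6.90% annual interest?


Present value of an ordinary annuity: PV = PMT × (1 − (1 + r)^(−n)) / r
Monthly rate r = 0.069/12 = 0.00575, n = 24
PV = $1,300.00 × (1 − (1 + 0.069/12)^(−24)) / (0.069/12)
PV = $1,300.00 × 22.357731
PV = $29,065.05

PV = PMT × (1-(1+r)^(-n))/r = $29,065.05


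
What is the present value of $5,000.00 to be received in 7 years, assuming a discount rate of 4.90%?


Present value formula: PV = FV / (1 + r)^t
PV = $5,000.00 / (1 + 0.049)^7
PV = $5,000.00 / 1.397747
PV = $3,577.19

PV = FV / (1 + r)^t = $3,577.19


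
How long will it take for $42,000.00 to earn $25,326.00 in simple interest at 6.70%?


Rearrange the simple interest formula for t:
I = P × r × t  ⇒  t = I / (P × r)
t = $25,326.00 / ($42,000.00 × 0.067)
t = 9

t = I/(P×r) = 9 years


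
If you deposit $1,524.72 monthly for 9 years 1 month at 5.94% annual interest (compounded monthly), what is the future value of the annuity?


Future value of an ordinary annuity: FV = PMT × ((1 + r)^n − 1) / r
Monthly rate r = 0.0594/12 = 0.00495, n = 109
FV = $1,524.72 × ((1 + 0.0594/12)^109 − 1) / (0.0594/12)
FV = $1,524.72 × 144.0309861
FV = $219,606.93

FV = PMT × ((1+r)^n - 1)/r = $219,606.93


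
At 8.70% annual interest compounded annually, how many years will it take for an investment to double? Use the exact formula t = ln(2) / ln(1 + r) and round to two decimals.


Doubling condition: (1 + r)^t = 2
Take ln of both sides: t × ln(1 + r) = ln(2)
t = ln(2) / ln(1 + r)
t = 0.693147 / 0.083422
t = 8.31

t = ln(2) / ln(1 + r) = 8.31 years


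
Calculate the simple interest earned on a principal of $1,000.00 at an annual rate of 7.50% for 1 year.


Simple interest formula: I = P × r × t
I = $1,000.00 × 0.075 × 1
I = $75.00

I = P × r × t = $75.00


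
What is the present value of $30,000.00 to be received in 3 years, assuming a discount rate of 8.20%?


Present value formula: PV = FV / (1 + r)^t
PV = $30,000.00 / (1 + 0.082)^3
PV = $30,000.00 / 1.2667234
PV = $23,683.15

PV = FV / (1 + r)^t = $23,683.15


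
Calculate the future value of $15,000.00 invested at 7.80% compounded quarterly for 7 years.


Compound interest formula: A = P(1 + r/n)^(nt)
A = $15,000.00 × (1 + 0.078/4)^(4 × 7)
Growth factor: (1 + 0.078/4)^28 = 1.7172853
A = $15,000.00 × 1.7172853
A = $25,759.28

A = P(1 + r/n)^(nt) = $25,759.28


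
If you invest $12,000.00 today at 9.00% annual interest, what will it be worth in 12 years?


Future value formula: FV = PV × (1 + r)^t
FV = $12,000.00 × (1 + 0.09)^12
FV = $12,000.00 × 2.812665
FV = $33,751.98

FV = PV × (1 + r)^t = $33,751.98


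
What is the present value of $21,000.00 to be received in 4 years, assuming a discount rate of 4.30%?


Present value formula: PV = FV / (1 + r)^t
PV = $21,000.00 / (1 + 0.043)^4
PV = $21,000.00 / 1.183415
PV = $17,745.25

PV = FV / (1 + r)^t = $17,745.25


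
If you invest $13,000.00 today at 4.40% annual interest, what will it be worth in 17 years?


Future value formula: FV = PV × (1 + r)^t
FV = $13,000.00 × (1 + 0.044)^17
FV = $13,000.00 × 2.0792585
FV = $27,030.36

FV = PV × (1 + r)^t = $27,030.36


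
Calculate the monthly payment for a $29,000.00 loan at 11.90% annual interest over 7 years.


Loan payment formula: PMT = PV × r / (1 − (1 + r)^(−n))
Monthly rate r = 0.119/12 ≈ 0.00991667, n = 84 months
Denominator: 1 − (1 + 0.119/12)^(−84) = 0.563469
PMT = $29,000.00 × (0.119/12) / 0.563469
PMT = $510.38 per month

PMT = PV × r / (1-(1+r)^(-n)) = $510.38/month


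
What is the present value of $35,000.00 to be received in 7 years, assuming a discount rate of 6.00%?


Present value formula: PV = FV / (1 + r)^t
PV = $35,000.00 / (1 + 0.06)^7
PV = $35,000.00 / 1.503630
PV = $23,277.00

PV = FV / (1 + r)^t = $23,277.00


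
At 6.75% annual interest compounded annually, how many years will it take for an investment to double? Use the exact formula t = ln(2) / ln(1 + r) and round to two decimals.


Doubling condition: (1 + r)^t = 2
Take ln of both sides: t × ln(1 + r) = ln(2)
t = ln(2) / ln(1 + r)
t = 0.693147 / 0.065319
t = 10.61

t = ln(2) / ln(1 + r) = 10.61 years


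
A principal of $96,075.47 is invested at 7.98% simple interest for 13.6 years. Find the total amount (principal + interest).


Total amount formula: A = P(1 + rt) = P + P·r·t
Interest: I = P × r × t = $96,075.47 × 0.0798 × 13.6 = $104,268.79
A = P + I = $96,075.47 + $104,268.79 = $200,344.26

A = P + I = P(1 + rt) = $200,344.26


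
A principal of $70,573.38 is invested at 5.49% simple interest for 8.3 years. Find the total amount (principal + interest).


Total amount formula: A = P(1 + rt) = P + P·r·t
Interest: I = P × r × t = $70,573.38 × 0.0549 × 8.3 = $32,158.17
A = P + I = $70,573.38 + $32,158.17 = $102,731.55

A = P + I = P(1 + rt) = $102,731.55


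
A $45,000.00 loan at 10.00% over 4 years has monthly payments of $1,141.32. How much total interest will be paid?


Total paid over the life of the loan = PMT × n.
Total paid = $1,141.32 × 48 = $54,783.36
Total interest = total paid − principal = $54,783.36 − $45,000.00 = $9,783.36

Total interest = (PMT × n) - PV = $9,783.36


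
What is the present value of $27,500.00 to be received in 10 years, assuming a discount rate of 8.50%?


Present value formula: PV = FV / (1 + r)^t
PV = $27,500.00 / (1 + 0.085)^10
PV = $27,500.00 / 2.260983
PV = $12,162.85

PV = FV / (1 + r)^t = $12,162.85


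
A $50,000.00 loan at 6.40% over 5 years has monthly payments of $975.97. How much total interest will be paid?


Total paid over the life of the loan = PMT × n.
Total paid = $975.97 × 60 = $58,558.20
Total interest = total paid − principal = $58,558.20 − $50,000.00 = $8,558.20

Total interest = (PMT × n) - PV = $8,558.20


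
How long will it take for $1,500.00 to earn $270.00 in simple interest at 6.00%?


Rearrange the simple interest formula for t:
I = P × r × t  ⇒  t = I / (P × r)
t = $270.00 / ($1,500.00 × 0.06)
t = 3

t = I/(P×r) = 3 years


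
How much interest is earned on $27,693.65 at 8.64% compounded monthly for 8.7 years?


Compound interest earned = final amount − principal.
A = P(1 + r/n)^(nt) = $27,693.65 × (1 + 0.0864/12)^(12 × 8.7) = $58,568.09
Interest = A − P = $58,568.09 − $27,693.65 = $30,874.44

Interest = A - P = $30,874.44


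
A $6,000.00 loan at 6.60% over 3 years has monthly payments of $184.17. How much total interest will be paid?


Total paid over the life of the loan = PMT × n.
Total paid = $184.17 × 36 = $6,630.12
Total interest = total paid − principal = $6,630.12 − $6,000.00 = $630.12

Total interest = (PMT × n) - PV = $630.12


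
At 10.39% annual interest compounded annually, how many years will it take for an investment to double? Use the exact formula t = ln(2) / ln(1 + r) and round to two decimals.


Doubling condition: (1 + r)^t = 2
Take ln of both sides: t × ln(1 + r) = ln(2)
t = ln(2) / ln(1 + r)
t = 0.693147 / 0.098849
t = 7.01

t = ln(2) / ln(1 + r) = 7.01 years


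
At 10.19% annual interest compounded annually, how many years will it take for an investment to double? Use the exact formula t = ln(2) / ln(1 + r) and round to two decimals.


Doubling condition: (1 + r)^t = 2
Take ln of both sides: t × ln(1 + r) = ln(2)
t = ln(2) / ln(1 + r)
t = 0.693147 / 0.097036
t = 7.14

t = ln(2) / ln(1 + r) = 7.14 years


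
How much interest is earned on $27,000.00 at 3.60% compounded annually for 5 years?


Compound interest earned = final amount − principal.
A = P(1 + r/n)^(nt) = $27,000.00 × (1 + 0.036/1)^(1 × 5) = $32,222.75
Interest = A − P = $32,222.75 − $27,000.00 = $5,222.75

Interest = A - P = $5,222.75


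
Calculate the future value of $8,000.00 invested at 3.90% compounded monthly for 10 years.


Compound interest formula: A = P(1 + r/n)^(nt)
A = $8,000.00 × (1 + 0.039/12)^(12 × 10)
Growth factor: (1 + 0.039/12)^120 = 1.476047
A = $8,000.00 × 1.476047
A = $11,808.38

A = P(1 + r/n)^(nt) = $11,808.38


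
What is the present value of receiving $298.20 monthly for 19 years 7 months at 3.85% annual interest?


Present value of an ordinary annuity: PV = PMT × (1 − (1 + r)^(−n)) / r
Monthly rate r = 0.0385/12 ≈ 0.00320833, n = 235
PV = $298.20 × (1 − (1 + 0.0385/12)^(−235)) / (0.0385/12)
PV = $298.20 × 164.861719
PV = $49,161.76

PV = PMT × (1-(1+r)^(-n))/r = $49,161.76


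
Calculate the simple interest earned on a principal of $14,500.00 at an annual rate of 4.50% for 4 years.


Simple interest formula: I = P × r × t
I = $14,500.00 × 0.045 × 4
I = $2,610.00

I = P × r × t = $2,610.00


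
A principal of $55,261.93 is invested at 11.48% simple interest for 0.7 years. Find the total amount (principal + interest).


Total amount formula: A = P(1 + rt) = P + P·r·t
Interest: I = P × r × t = $55,261.93 × 0.1148 × 0.7 = $4,440.85
A = P + I = $55,261.93 + $4,440.85 = $59,702.78

A = P + I = P(1 + rt) = $59,702.78


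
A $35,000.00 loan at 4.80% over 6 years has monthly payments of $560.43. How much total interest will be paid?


Total paid over the life of the loan = PMT × n.
Total paid = $560.43 × 72 = $40,350.96
Total interest = total paid − principal = $40,350.96 − $35,000.00 = $5,350.96

Total interest = (PMT × n) - PV = $5,350.96


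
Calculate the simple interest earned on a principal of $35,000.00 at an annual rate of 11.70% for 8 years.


Simple interest formula: I = P × r × t
I = $35,000.00 × 0.117 × 8
I = $32,760.00

I = P × r × t = $32,760.00


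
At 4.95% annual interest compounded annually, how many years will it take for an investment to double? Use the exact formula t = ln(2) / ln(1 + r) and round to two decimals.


Doubling condition: (1 + r)^t = 2
Take ln of both sides: t × ln(1 + r) = ln(2)
t = ln(2) / ln(1 + r)
t = 0.693147 / 0.048314
t = 14.35

t = ln(2) / ln(1 + r) = 14.35 years


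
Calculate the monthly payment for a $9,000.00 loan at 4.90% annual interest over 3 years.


Loan payment formula: PMT = PV × r / (1 − (1 + r)^(−n))
Monthly rate r = 0.049/12 ≈ 0.00408333, n = 36 months
Denominator: 1 − (1 + 0.049/12)^(−36) = 0.136448
PMT = $9,000.00 × (0.049/12) / 0.136448
PMT = $269.33 per month

PMT = PV × r / (1-(1+r)^(-n)) = $269.33/month


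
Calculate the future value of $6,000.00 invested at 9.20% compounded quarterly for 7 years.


Compound interest formula: A = P(1 + r/n)^(nt)
A = $6,000.00 × (1 + 0.092/4)^(4 × 7)
Growth factor: (1 + 0.092/4)^28 = 1.890243
A = $6,000.00 × 1.890243
A = $11,341.46

A = P(1 + r/n)^(nt) = $11,341.46


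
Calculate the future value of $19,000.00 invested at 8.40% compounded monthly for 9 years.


Compound interest formula: A = P(1 + r/n)^(nt)
A = $19,000.00 × (1 + 0.084/12)^(12 × 9)
Growth factor: (1 + 0.084/12)^108 = 2.1241384
A = $19,000.00 × 2.1241384
A = $40,358.63

A = P(1 + r/n)^(nt) = $40,358.63


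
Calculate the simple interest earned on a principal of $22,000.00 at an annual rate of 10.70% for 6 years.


Simple interest formula: I = P × r × t
I = $22,000.00 × 0.107 × 6
I = $14,124.00

I = P × r × t = $14,124.00


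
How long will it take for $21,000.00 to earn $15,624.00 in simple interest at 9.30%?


Rearrange the simple interest formula for t:
I = P × r × t  ⇒  t = I / (P × r)
t = $15,624.00 / ($21,000.00 × 0.093)
t = 8

t = I/(P×r) = 8 years


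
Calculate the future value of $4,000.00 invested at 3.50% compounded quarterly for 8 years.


Compound interest formula: A = P(1 + r/n)^(nt)
A = $4,000.00 × (1 + 0.035/4)^(4 × 8)
Growth factor: (1 + 0.035/4)^32 = 1.321519
A = $4,000.00 × 1.321519
A = $5,286.08

A = P(1 + r/n)^(nt) = $5,286.08


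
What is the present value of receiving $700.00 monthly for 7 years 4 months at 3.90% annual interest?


Present value of an ordinary annuity: PV = PMT × (1 − (1 + r)^(−n)) / r
Monthly rate r = 0.039/12 = 0.00325, n = 88
PV = $700.00 × (1 − (1 + 0.039/12)^(−88)) / (0.039/12)
PV = $700.00 × 76.427356
PV = $53,499.15

PV = PMT × (1-(1+r)^(-n))/r = $53,499.15


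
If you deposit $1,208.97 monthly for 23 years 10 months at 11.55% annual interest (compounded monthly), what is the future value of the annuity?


Future value of an ordinary annuity: FV = PMT × ((1 + r)^n − 1) / r
Monthly rate r = 0.1155/12 = 0.009625, n = 286
FV = $1,208.97 × ((1 + 0.1155/12)^286 − 1) / (0.1155/12)
FV = $1,208.97 × 1504.476571
FV = $1,818,867.04

FV = PMT × ((1+r)^n - 1)/r = $1,818,867.04


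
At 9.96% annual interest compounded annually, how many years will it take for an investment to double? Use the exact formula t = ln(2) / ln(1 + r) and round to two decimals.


Doubling condition: (1 + r)^t = 2
Take ln of both sides: t × ln(1 + r) = ln(2)
t = ln(2) / ln(1 + r)
t = 0.693147 / 0.094946
t = 7.30

t = ln(2) / ln(1 + r) = 7.30 years


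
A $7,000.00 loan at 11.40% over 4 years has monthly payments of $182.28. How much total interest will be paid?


Total paid over the life of the loan = PMT × n.
Total paid = $182.28 × 48 = $8,749.44
Total interest = total paid − principal = $8,749.44 − $7,000.00 = $1,749.44

Total interest = (PMT × n) - PV = $1,749.44


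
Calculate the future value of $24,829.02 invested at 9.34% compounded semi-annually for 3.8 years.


Compound interest formula: A = P(1 + r/n)^(nt)
A = $24,829.02 × (1 + 0.0934/2)^(2 × 3.8)
Growth factor: (1 + 0.0934/2)^7.6 = 1.414650
A = $24,829.02 × 1.414650
A = $35,124.37

A = P(1 + r/n)^(nt) = $35,124.37


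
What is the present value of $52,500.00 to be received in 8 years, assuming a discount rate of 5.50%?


Present value formula: PV = FV / (1 + r)^t
PV = $52,500.00 / (1 + 0.055)^8
PV = $52,500.00 / 1.5346865
PV = $34,208.94

PV = FV / (1 + r)^t = $34,208.94


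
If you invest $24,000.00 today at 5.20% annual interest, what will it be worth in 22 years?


Future value formula: FV = PV × (1 + r)^t
FV = $24,000.00 × (1 + 0.052)^22
FV = $24,000.00 × 3.0503261
FV = $73,207.83

FV = PV × (1 + r)^t = $73,207.83


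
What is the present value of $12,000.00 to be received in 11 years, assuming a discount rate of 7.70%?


Present value formula: PV = FV / (1 + r)^t
PV = $12,000.00 / (1 + 0.077)^11
PV = $12,000.00 / 2.261376
PV = $5,306.50

PV = FV / (1 + r)^t = $5,306.50


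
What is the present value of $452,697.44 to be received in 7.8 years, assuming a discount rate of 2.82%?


Present value formula: PV = FV / (1 + r)^t
PV = $452,697.44 / (1 + 0.0282)^7.8
PV = $452,697.44 / 1.24223933
PV = $364,420.47

PV = FV / (1 + r)^t = $364,420.47


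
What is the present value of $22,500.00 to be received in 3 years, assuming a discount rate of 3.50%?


Present value formula: PV = FV / (1 + r)^t
PV = $22,500.00 / (1 + 0.035)^3
PV = $22,500.00 / 1.108718
PV = $20,293.71

PV = FV / (1 + r)^t = $20,293.71


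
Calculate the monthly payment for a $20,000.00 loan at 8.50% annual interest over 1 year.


Loan payment formula: PMT = PV × r / (1 − (1 + r)^(−n))
Monthly rate r = 0.085/12 ≈ 0.00708333, n = 12 months
Denominator: 1 − (1 + 0.085/12)^(−12) = 0.08121246
PMT = $20,000.00 × (0.085/12) / 0.08121246
PMT = $1,744.40 per month

PMT = PV × r / (1-(1+r)^(-n)) = $1,744.40/month


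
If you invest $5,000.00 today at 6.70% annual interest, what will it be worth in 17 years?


Future value formula: FV = PV × (1 + r)^t
FV = $5,000.00 × (1 + 0.067)^17
FV = $5,000.00 × 3.01158503
FV = $15,057.93

FV = PV × (1 + r)^t = $15,057.93


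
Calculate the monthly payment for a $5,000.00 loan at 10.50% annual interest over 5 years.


Loan payment formula: PMT = PV × r / (1 − (1 + r)^(−n))
Monthly rate r = 0.105/12 = 0.00875, n = 60 months
Denominator: 1 − (1 + 0.105/12)^(−60) = 0.407092
PMT = $5,000.00 × (0.105/12) / 0.407092
PMT = $107.47 per month

PMT = PV × r / (1-(1+r)^(-n)) = $107.47/month


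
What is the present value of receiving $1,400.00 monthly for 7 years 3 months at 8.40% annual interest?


Present value of an ordinary annuity: PV = PMT × (1 − (1 + r)^(−n)) / r
Monthly rate r = 0.084/12 = 0.007, n = 87
PV = $1,400.00 × (1 − (1 + 0.084/12)^(−87)) / (0.084/12)
PV = $1,400.00 × 64.992908
PV = $90,990.07

PV = PMT × (1-(1+r)^(-n))/r = $90,990.07


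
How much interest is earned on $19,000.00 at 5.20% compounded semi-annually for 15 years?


Compound interest earned = final amount − principal.
A = P(1 + r/n)^(nt) = $19,000.00 × (1 + 0.052/2)^(2 × 15) = $41,036.89
Interest = A − P = $41,036.89 − $19,000.00 = $22,036.89

Interest = A - P = $22,036.89


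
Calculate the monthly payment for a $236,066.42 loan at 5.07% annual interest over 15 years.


Loan payment formula: PMT = PV × r / (1 − (1 + r)^(−n))
Monthly rate r = 0.0507/12 = 0.004225, n = 180 months
Denominator: 1 − (1 + 0.0507/12)^(−180) = 0.531818
PMT = $236,066.42 × (0.0507/12) / 0.531818
PMT = $1,875.42 per month

PMT = PV × r / (1-(1+r)^(-n)) = $1,875.42/month


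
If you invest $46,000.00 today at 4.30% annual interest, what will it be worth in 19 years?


Future value formula: FV = PV × (1 + r)^t
FV = $46,000.00 × (1 + 0.043)^19
FV = $46,000.00 × 2.225368
FV = $102,366.93

FV = PV × (1 + r)^t = $102,366.93


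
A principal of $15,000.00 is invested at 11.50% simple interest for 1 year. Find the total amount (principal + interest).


Total amount formula: A = P(1 + rt) = P + P·r·t
Interest: I = P × r × t = $15,000.00 × 0.115 × 1 = $1,725.00
A = P + I = $15,000.00 + $1,725.00 = $16,725.00

A = P + I = P(1 + rt) = $16,725.00


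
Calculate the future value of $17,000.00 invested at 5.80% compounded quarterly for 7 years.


Compound interest formula: A = P(1 + r/n)^(nt)
A = $17,000.00 × (1 + 0.058/4)^(4 × 7)
Growth factor: (1 + 0.058/4)^28 = 1.4964336
A = $17,000.00 × 1.4964336
A = $25,439.37

A = P(1 + r/n)^(nt) = $25,439.37


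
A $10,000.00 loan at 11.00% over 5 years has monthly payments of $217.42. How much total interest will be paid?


Total paid over the life of the loan = PMT × n.
Total paid = $217.42 × 60 = $13,045.20
Total interest = total paid − principal = $13,045.20 − $10,000.00 = $3,045.20

Total interest = (PMT × n) - PV = $3,045.20


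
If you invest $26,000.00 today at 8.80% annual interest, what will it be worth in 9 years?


Future value formula: FV = PV × (1 + r)^t
FV = $26,000.00 × (1 + 0.088)^9
FV = $26,000.00 × 2.1362893
FV = $55,543.52

FV = PV × (1 + r)^t = $55,543.52


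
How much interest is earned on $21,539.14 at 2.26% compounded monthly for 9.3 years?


Compound interest earned = final amount − principal.
A = P(1 + r/n)^(nt) = $21,539.14 × (1 + 0.0226/12)^(12 × 9.3) = $26,571.89
Interest = A − P = $26,571.89 − $21,539.14 = $5,032.75

Interest = A - P = $5,032.75


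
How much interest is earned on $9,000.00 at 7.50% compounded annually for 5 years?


Compound interest earned = final amount − principal.
A = P(1 + r/n)^(nt) = $9,000.00 × (1 + 0.075/1)^(1 × 5) = $12,920.66
Interest = A − P = $12,920.66 − $9,000.00 = $3,920.66

Interest = A - P = $3,920.66


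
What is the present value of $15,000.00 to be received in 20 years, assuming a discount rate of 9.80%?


Present value formula: PV = FV / (1 + r)^t
PV = $15,000.00 / (1 + 0.098)^20
PV = $15,000.00 / 6.487043
PV = $2,312.30

PV = FV / (1 + r)^t = $2,312.30


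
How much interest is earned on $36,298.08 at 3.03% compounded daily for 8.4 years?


Compound interest earned = final amount − principal.
A = P(1 + r/n)^(nt) = $36,298.08 × (1 + 0.0303/365)^(365 × 8.4) = $46,818.31
Interest = A − P = $46,818.31 − $36,298.08 = $10,520.23

Interest = A - P = $10,520.23


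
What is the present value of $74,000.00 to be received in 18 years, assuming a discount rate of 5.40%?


Present value formula: PV = FV / (1 + r)^t
PV = $74,000.00 / (1 + 0.054)^18
PV = $74,000.00 / 2.5770984
PV = $28,714.46

PV = FV / (1 + r)^t = $28,714.46


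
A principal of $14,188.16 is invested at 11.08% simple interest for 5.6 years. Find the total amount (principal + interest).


Total amount formula: A = P(1 + rt) = P + P·r·t
Interest: I = P × r × t = $14,188.16 × 0.1108 × 5.6 = $8,803.47
A = P + I = $14,188.16 + $8,803.47 = $22,991.63

A = P + I = P(1 + rt) = $22,991.63


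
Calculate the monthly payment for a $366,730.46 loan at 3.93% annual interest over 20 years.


Loan payment formula: PMT = PV × r / (1 − (1 + r)^(−n))
Monthly rate r = 0.0393/12 = 0.003275, n = 240 months
Denominator: 1 − (1 + 0.0393/12)^(−240) = 0.543751
PMT = $366,730.46 × (0.0393/12) / 0.543751
PMT = $2,208.81 per month

PMT = PV × r / (1-(1+r)^(-n)) = $2,208.81/month


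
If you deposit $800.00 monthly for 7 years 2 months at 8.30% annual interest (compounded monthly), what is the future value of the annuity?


Future value of an ordinary annuity: FV = PMT × ((1 + r)^n − 1) / r
Monthly rate r = 0.083/12 ≈ 0.00691667, n = 86
FV = $800.00 × ((1 + 0.083/12)^86 − 1) / (0.083/12)
FV = $800.00 × 116.966845
FV = $93,573.48

FV = PMT × ((1+r)^n - 1)/r = $93,573.48


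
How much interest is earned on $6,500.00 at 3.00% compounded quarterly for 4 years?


Compound interest earned = final amount − principal.
A = P(1 + r/n)^(nt) = $6,500.00 × (1 + 0.03/4)^(4 × 4) = $7,325.45
Interest = A − P = $7,325.45 − $6,500.00 = $825.45

Interest = A - P = $825.45


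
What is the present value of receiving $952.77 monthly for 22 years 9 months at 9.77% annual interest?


Present value of an ordinary annuity: PV = PMT × (1 − (1 + r)^(−n)) / r
Monthly rate r = 0.0977/12 ≈ 0.00814167, n = 273
PV = $952.77 × (1 − (1 + 0.0977/12)^(−273)) / (0.0977/12)
PV = $952.77 × 109.400430
PV = $104,233.45

PV = PMT × (1-(1+r)^(-n))/r = $104,233.45


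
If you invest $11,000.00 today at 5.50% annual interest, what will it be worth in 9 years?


Future value formula: FV = PV × (1 + r)^t
FV = $11,000.00 × (1 + 0.055)^9
FV = $11,000.00 × 1.6190943
FV = $17,810.04

FV = PV × (1 + r)^t = $17,810.04


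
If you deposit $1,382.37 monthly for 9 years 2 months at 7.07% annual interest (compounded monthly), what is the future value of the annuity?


Future value of an ordinary annuity: FV = PMT × ((1 + r)^n − 1) / r
Monthly rate r = 0.0707/12 ≈ 0.00589167, n = 110
FV = $1,382.37 × ((1 + 0.0707/12)^110 − 1) / (0.0707/12)
FV = $1,382.37 × 154.156816
FV = $213,101.76

FV = PMT × ((1+r)^n - 1)/r = $213,101.76


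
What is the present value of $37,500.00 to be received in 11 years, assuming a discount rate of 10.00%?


Present value formula: PV = FV / (1 + r)^t
PV = $37,500.00 / (1 + 0.1)^11
PV = $37,500.00 / 2.853117
PV = $13,143.52

PV = FV / (1 + r)^t = $13,143.52


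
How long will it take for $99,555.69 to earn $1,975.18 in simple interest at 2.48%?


Rearrange the simple interest formula for t:
I = P × r × t  ⇒  t = I / (P × r)
t = $1,975.18 / ($99,555.69 × 0.0248)
t = 0.8

t = I/(P×r) = 0.8 years


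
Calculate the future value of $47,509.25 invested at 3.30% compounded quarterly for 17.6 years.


Compound interest formula: A = P(1 + r/n)^(nt)
A = $47,509.25 × (1 + 0.033/4)^(4 × 17.6)
Growth factor: (1 + 0.033/4)^70.4 = 1.7832139
A = $47,509.25 × 1.7832139
A = $84,719.15

A = P(1 + r/n)^(nt) = $84,719.15


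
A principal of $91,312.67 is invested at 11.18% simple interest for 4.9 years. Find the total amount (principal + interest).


Total amount formula: A = P(1 + rt) = P + P·r·t
Interest: I = P × r × t = $91,312.67 × 0.1118 × 4.9 = $50,022.91
A = P + I = $91,312.67 + $50,022.91 = $141,335.58

A = P + I = P(1 + rt) = $141,335.58


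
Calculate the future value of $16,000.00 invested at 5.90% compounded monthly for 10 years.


Compound interest formula: A = P(1 + r/n)^(nt)
A = $16,000.00 × (1 + 0.059/12)^(12 × 10)
Growth factor: (1 + 0.059/12)^120 = 1.8013823
A = $16,000.00 × 1.8013823
A = $28,822.12

A = P(1 + r/n)^(nt) = $28,822.12


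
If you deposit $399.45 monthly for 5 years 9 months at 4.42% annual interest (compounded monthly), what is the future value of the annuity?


Future value of an ordinary annuity: FV = PMT × ((1 + r)^n − 1) / r
Monthly rate r = 0.0442/12 ≈ 0.00368333, n = 69
FV = $399.45 × ((1 + 0.0442/12)^69 − 1) / (0.0442/12)
FV = $399.45 × 78.397280
FV = $31,315.79

FV = PMT × ((1+r)^n - 1)/r = $31,315.79


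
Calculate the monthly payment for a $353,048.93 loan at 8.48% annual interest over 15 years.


Loan payment formula: PMT = PV × r / (1 − (1 + r)^(−n))
Monthly rate r = 0.0848/12 ≈ 0.00706667, n = 180 months
Denominator: 1 − (1 + 0.0848/12)^(−180) = 0.718473
PMT = $353,048.93 × (0.0848/12) / 0.718473
PMT = $3,472.47 per month

PMT = PV × r / (1-(1+r)^(-n)) = $3,472.47/month


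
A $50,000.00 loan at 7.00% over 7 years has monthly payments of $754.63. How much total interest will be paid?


Total paid over the life of the loan = PMT × n.
Total paid = $754.63 × 84 = $63,388.92
Total interest = total paid − principal = $63,388.92 − $50,000.00 = $13,388.92

Total interest = (PMT × n) - PV = $13,388.92


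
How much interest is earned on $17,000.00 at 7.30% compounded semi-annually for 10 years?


Compound interest earned = final amount − principal.
A = P(1 + r/n)^(nt) = $17,000.00 × (1 + 0.073/2)^(2 × 10) = $34,820.50
Interest = A − P = $34,820.50 − $17,000.00 = $17,820.50

Interest = A - P = $17,820.50


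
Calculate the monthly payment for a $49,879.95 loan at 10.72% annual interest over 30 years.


Loan payment formula: PMT = PV × r / (1 − (1 + r)^(−n))
Monthly rate r = 0.1072/12 ≈ 0.00893333, n = 360 months
Denominator: 1 − (1 + 0.1072/12)^(−360) = 0.959308
PMT = $49,879.95 × (0.1072/12) / 0.959308
PMT = $464.50 per month

PMT = PV × r / (1-(1+r)^(-n)) = $464.50/month


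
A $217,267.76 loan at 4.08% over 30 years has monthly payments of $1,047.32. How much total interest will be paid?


Total paid over the life of the loan = PMT × n.
Total paid = $1,047.32 × 360 = $377,035.20
Total interest = total paid − principal = $377,035.20 − $217,267.76 = $159,767.44

Total interest = (PMT × n) - PV = $159,767.44


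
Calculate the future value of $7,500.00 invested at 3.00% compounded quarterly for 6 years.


Compound interest formula: A = P(1 + r/n)^(nt)
A = $7,500.00 × (1 + 0.03/4)^(4 × 6)
Growth factor: (1 + 0.03/4)^24 = 1.1964135
A = $7,500.00 × 1.1964135
A = $8,973.10

A = P(1 + r/n)^(nt) = $8,973.10


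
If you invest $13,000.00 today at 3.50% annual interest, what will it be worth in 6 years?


Future value formula: FV = PV × (1 + r)^t
FV = $13,000.00 × (1 + 0.035)^6
FV = $13,000.00 × 1.2292553
FV = $15,980.32

FV = PV × (1 + r)^t = $15,980.32


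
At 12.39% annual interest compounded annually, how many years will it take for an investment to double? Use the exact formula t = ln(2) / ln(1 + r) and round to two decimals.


Doubling condition: (1 + r)^t = 2
Take ln of both sides: t × ln(1 + r) = ln(2)
t = ln(2) / ln(1 + r)
t = 0.693147 / 0.116805
t = 5.93

t = ln(2) / ln(1 + r) = 5.93 years


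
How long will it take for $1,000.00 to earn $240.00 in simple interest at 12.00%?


Rearrange the simple interest formula for t:
I = P × r × t  ⇒  t = I / (P × r)
t = $240.00 / ($1,000.00 × 0.12)
t = 2

t = I/(P×r) = 2 years


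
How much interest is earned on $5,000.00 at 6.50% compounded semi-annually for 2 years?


Compound interest earned = final amount − principal.
A = P(1 + r/n)^(nt) = $5,000.00 × (1 + 0.065/2)^(2 × 2) = $5,682.38
Interest = A − P = $5,682.38 − $5,000.00 = $682.38

Interest = A - P = $682.38


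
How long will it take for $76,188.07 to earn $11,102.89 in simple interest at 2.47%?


Rearrange the simple interest formula for t:
I = P × r × t  ⇒  t = I / (P × r)
t = $11,102.89 / ($76,188.07 × 0.0247)
t = 5.9

t = I/(P×r) = 5.9 years


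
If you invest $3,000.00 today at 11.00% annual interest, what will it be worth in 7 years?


Future value formula: FV = PV × (1 + r)^t
FV = $3,000.00 × (1 + 0.11)^7
FV = $3,000.00 × 2.076160
FV = $6,228.48

FV = PV × (1 + r)^t = $6,228.48


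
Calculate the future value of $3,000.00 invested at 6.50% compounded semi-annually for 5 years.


Compound interest formula: A = P(1 + r/n)^(nt)
A = $3,000.00 × (1 + 0.065/2)^(2 × 5)
Growth factor: (1 + 0.065/2)^10 = 1.376894
A = $3,000.00 × 1.376894
A = $4,130.68

A = P(1 + r/n)^(nt) = $4,130.68


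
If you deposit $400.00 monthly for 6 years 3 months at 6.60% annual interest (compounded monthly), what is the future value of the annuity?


Future value of an ordinary annuity: FV = PMT × ((1 + r)^n − 1) / r
Monthly rate r = 0.066/12 = 0.0055, n = 75
FV = $400.00 × ((1 + 0.066/12)^75 − 1) / (0.066/12)
FV = $400.00 × 92.524216
FV = $37,009.69

FV = PMT × ((1+r)^n - 1)/r = $37,009.69


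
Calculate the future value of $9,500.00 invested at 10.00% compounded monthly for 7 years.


Compound interest formula: A = P(1 + r/n)^(nt)
A = $9,500.00 × (1 + 0.1/12)^(12 × 7)
Growth factor: (1 + 0.1/12)^84 = 2.007920
A = $9,500.00 × 2.007920
A = $19,075.24

A = P(1 + r/n)^(nt) = $19,075.24


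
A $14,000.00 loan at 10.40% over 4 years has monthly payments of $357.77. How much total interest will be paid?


Total paid over the life of the loan = PMT × n.
Total paid = $357.77 × 48 = $17,172.96
Total interest = total paid − principal = $17,172.96 − $14,000.00 = $3,172.96

Total interest = (PMT × n) - PV = $3,172.96


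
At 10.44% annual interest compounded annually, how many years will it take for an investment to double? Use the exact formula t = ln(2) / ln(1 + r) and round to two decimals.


Doubling condition: (1 + r)^t = 2
Take ln of both sides: t × ln(1 + r) = ln(2)
t = ln(2) / ln(1 + r)
t = 0.693147 / 0.099302
t = 6.98

t = ln(2) / ln(1 + r) = 6.98 years
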